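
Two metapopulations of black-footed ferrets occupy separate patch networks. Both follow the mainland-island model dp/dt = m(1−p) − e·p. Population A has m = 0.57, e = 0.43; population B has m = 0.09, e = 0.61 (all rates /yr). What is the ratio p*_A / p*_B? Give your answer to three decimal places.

A: p*_A = m/(m+e) = 0.57/1.0000 = 0.5700.
B: p*_B = 0.09/0.7000 = 0.1286.
p*_A / p*_B = 0.5700/0.1286 = 4.4333.

4.433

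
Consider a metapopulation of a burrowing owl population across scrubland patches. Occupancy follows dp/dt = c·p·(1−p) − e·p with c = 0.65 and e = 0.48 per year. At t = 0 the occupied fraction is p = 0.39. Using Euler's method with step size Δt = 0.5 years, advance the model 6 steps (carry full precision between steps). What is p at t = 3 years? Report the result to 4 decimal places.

Update rule: p ← p + [c·p·(1−p) − e·p]·Δt with Δt = 0.5.
  1  |  dp/dt·Δt = -0.016283  |  p_1 = 0.373718
  2  |  dp/dt·Δt = -0.013625  |  p_2 = 0.360092
  3  |  dp/dt·Δt = -0.011534  |  p_3 = 0.348559
  4  |  dp/dt·Δt = -0.009858  |  p_4 = 0.338701
  5  |  dp/dt·Δt = -0.008494  |  p_5 = 0.330207
  6  |  dp/dt·Δt = -0.007369  |  p_6 = 0.322838

0.3228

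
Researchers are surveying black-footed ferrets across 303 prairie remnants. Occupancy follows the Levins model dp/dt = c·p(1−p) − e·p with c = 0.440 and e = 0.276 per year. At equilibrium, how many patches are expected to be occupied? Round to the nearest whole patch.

113

p* = 1 − e/c = 1 − 0.276/0.440 = 0.3727.
Expected occupied patches = N × p* = 303 × 0.3727 = 112.94 ≈ 113.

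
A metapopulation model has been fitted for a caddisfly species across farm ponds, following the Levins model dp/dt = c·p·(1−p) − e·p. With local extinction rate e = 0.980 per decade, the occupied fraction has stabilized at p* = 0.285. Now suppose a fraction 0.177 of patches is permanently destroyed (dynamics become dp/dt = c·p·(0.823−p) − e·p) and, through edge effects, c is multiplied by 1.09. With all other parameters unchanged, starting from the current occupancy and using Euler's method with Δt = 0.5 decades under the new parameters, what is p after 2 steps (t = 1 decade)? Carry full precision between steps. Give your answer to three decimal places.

Balance c(1−p*) = e gives c = e/(1 − 0.28500) = 0.980/0.71500 = 1.37063.
Starting from p₀ = 0.28500; update p ← p + (dp/dt)·Δt with the new parameters.
step 1: Δp = -0.02511, p = 0.25989
step 2: Δp = -0.01803, p = 0.24186

0.242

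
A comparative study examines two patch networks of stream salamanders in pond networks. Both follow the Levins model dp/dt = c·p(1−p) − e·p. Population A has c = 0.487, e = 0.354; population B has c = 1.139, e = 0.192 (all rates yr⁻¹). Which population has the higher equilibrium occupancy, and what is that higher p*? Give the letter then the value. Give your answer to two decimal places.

A: p*_A = 1 − 0.354/0.487 = 0.2731.
B: p*_B = 1 − 0.192/1.139 = 0.8314.
B is higher at 0.8314.

B, 0.83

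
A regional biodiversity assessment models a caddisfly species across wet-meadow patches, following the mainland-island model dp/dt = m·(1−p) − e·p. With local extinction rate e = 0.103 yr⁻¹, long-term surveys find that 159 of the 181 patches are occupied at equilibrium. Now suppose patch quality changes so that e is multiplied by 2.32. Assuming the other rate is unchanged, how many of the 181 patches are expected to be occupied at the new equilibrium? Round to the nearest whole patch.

137

Observed p* = 159/181 = 0.87845.
Balance m(1−p*) = e·p* gives m = e·p*/(1−p*) = 0.103×0.87845/0.12155 = 0.74439.
New p* = m/(m+e) = 0.74439/(0.74439+0.23896) = 0.75699.
Expected occupied = 181 × 0.75699 = 137.02 ≈ 137.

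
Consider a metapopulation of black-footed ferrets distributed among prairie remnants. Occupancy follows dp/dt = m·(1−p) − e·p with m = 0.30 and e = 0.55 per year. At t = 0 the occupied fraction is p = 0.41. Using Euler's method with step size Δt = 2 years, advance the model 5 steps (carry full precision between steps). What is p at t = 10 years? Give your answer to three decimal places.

0.343

Update rule: p ← p + [m·(1−p) − e·p]·Δt with Δt = 2.
  1  |  dp/dt·Δt = -0.097000  |  p_1 = 0.313000
  2  |  dp/dt·Δt = +0.067900  |  p_2 = 0.380900
  3  |  dp/dt·Δt = -0.047530  |  p_3 = 0.333370
  4  |  dp/dt·Δt = +0.033271  |  p_4 = 0.366641
  5  |  dp/dt·Δt = -0.023290  |  p_5 = 0.343351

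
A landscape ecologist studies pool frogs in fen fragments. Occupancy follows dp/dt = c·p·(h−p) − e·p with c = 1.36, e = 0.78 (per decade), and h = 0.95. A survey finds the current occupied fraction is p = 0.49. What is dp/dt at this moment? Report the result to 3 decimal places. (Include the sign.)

Colonization term: c·p·(h−p) = 1.36×0.49×0.4600 = 0.30654.
Extinction term: e·p = 0.38220.
dp/dt = 0.30654 − 0.38220 = -0.07566.

-0.076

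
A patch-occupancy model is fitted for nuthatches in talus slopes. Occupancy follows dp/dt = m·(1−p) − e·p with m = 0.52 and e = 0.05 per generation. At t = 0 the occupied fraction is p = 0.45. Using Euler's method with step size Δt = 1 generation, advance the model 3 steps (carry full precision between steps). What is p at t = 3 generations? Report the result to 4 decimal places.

Update rule: p ← p + [m·(1−p) − e·p]·Δt with Δt = 1.
p: 0.45000 → 0.71350  (Δp = +0.26350)
p: 0.71350 → 0.82681  (Δp = +0.11330)
p: 0.82681 → 0.87553  (Δp = +0.04872)

0.8755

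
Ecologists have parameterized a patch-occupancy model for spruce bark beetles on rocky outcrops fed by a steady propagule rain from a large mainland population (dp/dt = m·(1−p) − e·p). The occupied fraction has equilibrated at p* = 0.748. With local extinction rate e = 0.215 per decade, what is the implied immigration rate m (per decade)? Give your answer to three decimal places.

0.638

At equilibrium m(1−p*) = e·p*, so m = e·p*/(1−p*).
m = 0.215 × 0.748 / 0.2520 = 0.1608/0.2520 = 0.6382.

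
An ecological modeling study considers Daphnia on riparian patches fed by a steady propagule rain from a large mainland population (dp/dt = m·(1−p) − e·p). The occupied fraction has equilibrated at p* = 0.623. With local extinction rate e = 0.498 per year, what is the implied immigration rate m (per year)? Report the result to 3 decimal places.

At equilibrium m(1−p*) = e·p*, so m = e·p*/(1−p*).
m = 0.498 × 0.623 / 0.3770 = 0.3103/0.3770 = 0.8230.

0.823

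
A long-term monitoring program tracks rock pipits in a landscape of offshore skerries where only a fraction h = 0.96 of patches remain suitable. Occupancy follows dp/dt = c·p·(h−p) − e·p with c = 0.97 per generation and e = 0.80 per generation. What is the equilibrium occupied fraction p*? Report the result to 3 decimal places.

0.135

Setting dp/dt = 0 and dividing by p* gives c·(h−p*) = e.
So p* = h − e/c = 0.96 − 0.80/0.97 = 0.96 − 0.8247 = 0.1353.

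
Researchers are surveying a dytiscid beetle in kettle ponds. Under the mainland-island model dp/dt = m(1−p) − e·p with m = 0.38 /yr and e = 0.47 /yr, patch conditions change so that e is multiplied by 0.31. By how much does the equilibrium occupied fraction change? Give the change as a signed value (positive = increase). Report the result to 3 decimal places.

Before: p* = 0.38/(0.38+0.47) = 0.4471.
After: m = 0.38, e = 0.1457; p* = 0.38/0.5257 = 0.7228.
Δp* = 0.7228 − 0.4471 = +0.2758.

0.276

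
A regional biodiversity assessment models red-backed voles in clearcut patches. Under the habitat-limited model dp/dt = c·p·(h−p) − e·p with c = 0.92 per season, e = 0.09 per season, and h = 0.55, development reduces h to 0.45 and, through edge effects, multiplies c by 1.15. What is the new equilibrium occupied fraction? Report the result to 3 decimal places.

0.365

Before: p* = h − e/c = 0.55 − 0.09/0.92 = 0.55 − 0.0978 = 0.4522.
After: c = 1.058, e = 0.09, h = 0.45; p* = 0.45 − 0.09/1.058 = 0.3649.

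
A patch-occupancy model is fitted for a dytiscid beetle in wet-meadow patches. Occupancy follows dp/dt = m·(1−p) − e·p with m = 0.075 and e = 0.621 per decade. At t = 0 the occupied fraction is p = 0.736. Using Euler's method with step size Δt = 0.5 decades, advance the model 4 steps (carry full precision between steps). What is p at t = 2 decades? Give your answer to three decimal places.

Update rule: p ← p + [m·(1−p) − e·p]·Δt with Δt = 0.5.
  1  |  dp/dt·Δt = -0.218628  |  p_1 = 0.517372
  2  |  dp/dt·Δt = -0.142545  |  p_2 = 0.374827
  3  |  dp/dt·Δt = -0.092940  |  p_3 = 0.281887
  4  |  dp/dt·Δt = -0.060597  |  p_4 = 0.221290

0.221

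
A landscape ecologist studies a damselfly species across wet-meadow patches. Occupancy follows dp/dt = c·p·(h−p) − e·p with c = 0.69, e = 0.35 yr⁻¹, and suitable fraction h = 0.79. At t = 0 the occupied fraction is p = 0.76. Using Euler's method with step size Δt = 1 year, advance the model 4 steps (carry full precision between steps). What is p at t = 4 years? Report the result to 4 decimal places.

Update rule: p ← p + [c·p·(h−p) − e·p]·Δt with Δt = 1.
step 1: Δp = -0.25027, p = 0.50973
step 2: Δp = -0.07983, p = 0.42990
step 3: Δp = -0.04365, p = 0.38625
step 4: Δp = -0.02758, p = 0.35867

0.3587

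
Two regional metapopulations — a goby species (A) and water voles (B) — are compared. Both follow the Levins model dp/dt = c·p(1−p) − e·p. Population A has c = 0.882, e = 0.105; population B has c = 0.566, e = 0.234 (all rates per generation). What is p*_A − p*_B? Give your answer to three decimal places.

0.294

A: p*_A = 1 − 0.105/0.882 = 0.8810.
B: p*_B = 1 − 0.234/0.566 = 0.5866.
p*_A − p*_B = 0.8810 − 0.5866 = 0.2944.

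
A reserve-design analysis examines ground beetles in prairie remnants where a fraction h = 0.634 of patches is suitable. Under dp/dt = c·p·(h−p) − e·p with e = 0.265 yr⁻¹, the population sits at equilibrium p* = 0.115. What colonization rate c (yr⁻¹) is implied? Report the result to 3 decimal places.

At equilibrium c(h−p*) = e, so c = e/(h−p*).
c = 0.265/(0.634 − 0.115) = 0.265/0.5190 = 0.5106.

0.511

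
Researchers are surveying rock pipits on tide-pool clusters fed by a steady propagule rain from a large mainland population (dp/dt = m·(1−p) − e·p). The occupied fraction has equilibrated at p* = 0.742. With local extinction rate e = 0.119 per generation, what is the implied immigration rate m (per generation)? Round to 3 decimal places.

At equilibrium m(1−p*) = e·p*, so m = e·p*/(1−p*).
m = 0.119 × 0.742 / 0.2580 = 0.0883/0.2580 = 0.3422.

0.342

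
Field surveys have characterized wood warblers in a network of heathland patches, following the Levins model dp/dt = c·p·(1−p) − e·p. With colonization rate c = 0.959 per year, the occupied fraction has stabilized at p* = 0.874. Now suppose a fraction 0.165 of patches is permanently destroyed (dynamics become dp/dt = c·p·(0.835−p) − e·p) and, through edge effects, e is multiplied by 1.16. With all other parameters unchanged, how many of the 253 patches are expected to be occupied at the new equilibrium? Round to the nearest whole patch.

Balance c(1−p*) = e gives e = 0.959×(1 − 0.87400) = 0.12083.
New p* = 0.835 − e/c = 0.835 − 0.14016/0.95900 = 0.68885.
Expected occupied = 253 × 0.68885 = 174.28 ≈ 174.

174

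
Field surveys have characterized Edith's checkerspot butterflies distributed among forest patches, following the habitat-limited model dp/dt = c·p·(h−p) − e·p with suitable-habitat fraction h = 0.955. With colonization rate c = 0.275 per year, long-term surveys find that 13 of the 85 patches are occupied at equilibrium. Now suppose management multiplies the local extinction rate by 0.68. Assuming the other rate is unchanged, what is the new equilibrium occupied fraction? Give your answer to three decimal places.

0.410

Observed p* = 13/85 = 0.15294.
Balance c(h−p*) = e gives e = 0.275×(0.955 − 0.15294) = 0.22057.
New p* = 0.955 − e/c = 0.955 − 0.14999/0.27500 = 0.40958.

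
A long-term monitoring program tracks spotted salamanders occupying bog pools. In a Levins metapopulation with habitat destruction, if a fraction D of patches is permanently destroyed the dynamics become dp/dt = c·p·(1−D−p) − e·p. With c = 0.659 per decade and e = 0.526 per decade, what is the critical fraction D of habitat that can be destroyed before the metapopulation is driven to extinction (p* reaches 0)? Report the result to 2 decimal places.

The nontrivial equilibrium is p* = (1−D) − e/c; extinction occurs when this hits zero.
So D_crit = 1 − e/c = 1 − 0.526/0.659 = 1 − 0.7982 = 0.2018.
This equals the undisturbed p*, a classic result of Lande's extension.

0.20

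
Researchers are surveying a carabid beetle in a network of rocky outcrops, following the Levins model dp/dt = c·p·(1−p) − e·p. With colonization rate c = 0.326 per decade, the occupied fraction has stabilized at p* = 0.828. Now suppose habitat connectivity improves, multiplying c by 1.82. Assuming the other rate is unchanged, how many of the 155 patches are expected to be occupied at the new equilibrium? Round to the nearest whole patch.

Balance c(1−p*) = e gives e = 0.326×(1 − 0.82800) = 0.05607.
New p* = 1 − e/c = 1 − 0.05607/0.59332 = 0.90550.
Expected occupied = 155 × 0.90550 = 140.35 ≈ 140.

140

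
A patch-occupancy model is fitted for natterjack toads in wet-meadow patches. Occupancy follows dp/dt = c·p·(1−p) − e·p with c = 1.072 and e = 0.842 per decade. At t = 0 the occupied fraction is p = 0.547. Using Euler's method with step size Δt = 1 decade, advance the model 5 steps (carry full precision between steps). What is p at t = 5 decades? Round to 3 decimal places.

0.244

Update rule: p ← p + [c·p·(1−p) − e·p]·Δt with Δt = 1.
t = 1: p = 0.54700 + (-0.19494) = 0.35206
t = 2: p = 0.35206 + (-0.05190) = 0.30016
t = 3: p = 0.30016 + (-0.02755) = 0.27262
t = 4: p = 0.27262 + (-0.01697) = 0.25565
t = 5: p = 0.25565 + (-0.01126) = 0.24438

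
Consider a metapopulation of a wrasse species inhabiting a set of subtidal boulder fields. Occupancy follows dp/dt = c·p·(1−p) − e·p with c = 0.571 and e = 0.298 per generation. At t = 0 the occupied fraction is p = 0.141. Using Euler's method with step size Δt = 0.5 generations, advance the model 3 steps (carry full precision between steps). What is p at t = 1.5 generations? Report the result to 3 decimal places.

Update rule: p ← p + [c·p·(1−p) − e·p]·Δt with Δt = 0.5.
t = 0.5: p = 0.14100 + (+0.01357) = 0.15457
t = 1: p = 0.15457 + (+0.01428) = 0.16885
t = 1.5: p = 0.16885 + (+0.01491) = 0.18376

0.184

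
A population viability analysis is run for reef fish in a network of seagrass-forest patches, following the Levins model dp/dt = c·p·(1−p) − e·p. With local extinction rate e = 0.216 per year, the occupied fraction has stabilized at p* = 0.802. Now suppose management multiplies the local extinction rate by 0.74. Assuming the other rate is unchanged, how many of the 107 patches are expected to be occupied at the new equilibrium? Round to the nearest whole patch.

91

Balance c(1−p*) = e gives c = e/(1 − 0.80200) = 0.216/0.19800 = 1.09091.
New p* = 1 − e/c = 1 − 0.15984/1.09091 = 0.85348.
Expected occupied = 107 × 0.85348 = 91.32 ≈ 91.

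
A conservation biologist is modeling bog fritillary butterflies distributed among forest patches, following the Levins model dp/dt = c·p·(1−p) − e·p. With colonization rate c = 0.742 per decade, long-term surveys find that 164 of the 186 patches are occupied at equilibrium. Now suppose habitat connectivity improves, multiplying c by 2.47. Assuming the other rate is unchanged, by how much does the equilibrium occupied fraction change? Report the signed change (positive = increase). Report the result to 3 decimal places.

Observed p* = 164/186 = 0.88172.
Balance c(1−p*) = e gives e = 0.742×(1 − 0.88172) = 0.08776.
New p* = 1 − e/c = 1 − 0.08776/1.83274 = 0.95212.
Δp* = 0.95212 − 0.88172 = +0.07040.

0.070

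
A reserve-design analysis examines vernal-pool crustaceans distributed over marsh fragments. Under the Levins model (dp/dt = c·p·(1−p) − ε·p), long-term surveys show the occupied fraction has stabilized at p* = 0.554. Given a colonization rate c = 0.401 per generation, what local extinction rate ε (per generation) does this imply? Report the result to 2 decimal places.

0.18

At equilibrium c(1−p*) = ε.
ε = 0.401 × (1 − 0.554) = 0.401 × 0.4460 = 0.1788.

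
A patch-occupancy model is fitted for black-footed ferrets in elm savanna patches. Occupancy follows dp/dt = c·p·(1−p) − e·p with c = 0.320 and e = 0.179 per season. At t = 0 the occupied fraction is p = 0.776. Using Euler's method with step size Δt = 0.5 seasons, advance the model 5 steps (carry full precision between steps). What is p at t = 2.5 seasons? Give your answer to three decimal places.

Update rule: p ← p + [c·p·(1−p) − e·p]·Δt with Δt = 0.5.
p: 0.77600 → 0.73436  (Δp = -0.04164)
p: 0.73436 → 0.69985  (Δp = -0.03451)
p: 0.69985 → 0.67082  (Δp = -0.02903)
p: 0.67082 → 0.64611  (Δp = -0.02471)
p: 0.64611 → 0.62487  (Δp = -0.02124)

0.625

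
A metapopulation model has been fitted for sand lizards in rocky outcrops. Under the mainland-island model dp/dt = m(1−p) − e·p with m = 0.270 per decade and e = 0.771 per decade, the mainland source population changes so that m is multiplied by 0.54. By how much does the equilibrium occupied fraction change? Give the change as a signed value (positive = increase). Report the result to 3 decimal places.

-0.100

Before: p* = 0.270/(0.270+0.771) = 0.2594.
After: m = 0.1458, e = 0.771; p* = 0.1458/0.9168 = 0.1590.
Δp* = 0.1590 − 0.2594 = -0.1003.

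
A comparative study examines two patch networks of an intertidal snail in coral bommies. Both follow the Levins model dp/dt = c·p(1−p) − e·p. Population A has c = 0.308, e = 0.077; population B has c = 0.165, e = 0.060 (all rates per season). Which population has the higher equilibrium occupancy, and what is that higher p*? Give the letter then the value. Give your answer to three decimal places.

A, 0.750

A: p*_A = 1 − 0.077/0.308 = 0.7500.
B: p*_B = 1 − 0.060/0.165 = 0.6364.
A is higher at 0.7500.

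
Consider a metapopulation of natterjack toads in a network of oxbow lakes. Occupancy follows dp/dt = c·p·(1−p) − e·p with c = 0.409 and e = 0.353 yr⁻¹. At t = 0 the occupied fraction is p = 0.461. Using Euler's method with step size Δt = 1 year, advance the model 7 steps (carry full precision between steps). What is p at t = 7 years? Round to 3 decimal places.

Update rule: p ← p + [c·p·(1−p) − e·p]·Δt with Δt = 1.
p: 0.46100 → 0.39989  (Δp = -0.06111)
p: 0.39989 → 0.35688  (Δp = -0.04301)
p: 0.35688 → 0.32478  (Δp = -0.03211)
p: 0.32478 → 0.29982  (Δp = -0.02495)
p: 0.29982 → 0.27985  (Δp = -0.01998)
p: 0.27985 → 0.26349  (Δp = -0.01636)
p: 0.26349 → 0.24985  (Δp = -0.01364)

0.250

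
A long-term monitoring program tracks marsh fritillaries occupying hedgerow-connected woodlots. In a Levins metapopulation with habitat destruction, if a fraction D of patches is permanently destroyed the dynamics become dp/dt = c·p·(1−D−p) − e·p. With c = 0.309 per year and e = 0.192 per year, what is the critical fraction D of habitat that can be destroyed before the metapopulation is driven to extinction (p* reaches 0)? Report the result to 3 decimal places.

0.379

The nontrivial equilibrium is p* = (1−D) − e/c; extinction occurs when this hits zero.
So D_crit = 1 − e/c = 1 − 0.192/0.309 = 1 − 0.6214 = 0.3786.
This equals the undisturbed p*, a classic result of Lande's extension.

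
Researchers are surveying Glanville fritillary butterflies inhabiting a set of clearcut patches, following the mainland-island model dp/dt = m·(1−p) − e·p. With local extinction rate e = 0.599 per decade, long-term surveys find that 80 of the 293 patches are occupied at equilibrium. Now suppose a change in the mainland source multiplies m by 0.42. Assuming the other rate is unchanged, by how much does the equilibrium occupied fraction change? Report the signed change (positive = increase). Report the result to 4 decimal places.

Observed p* = 80/293 = 0.27304.
Balance m(1−p*) = e·p* gives m = e·p*/(1−p*) = 0.599×0.27304/0.72696 = 0.22498.
New p* = m/(m+e) = 0.09449/(0.09449+0.59900) = 0.13625.
Δp* = 0.13625 − 0.27304 = -0.13679.

-0.1368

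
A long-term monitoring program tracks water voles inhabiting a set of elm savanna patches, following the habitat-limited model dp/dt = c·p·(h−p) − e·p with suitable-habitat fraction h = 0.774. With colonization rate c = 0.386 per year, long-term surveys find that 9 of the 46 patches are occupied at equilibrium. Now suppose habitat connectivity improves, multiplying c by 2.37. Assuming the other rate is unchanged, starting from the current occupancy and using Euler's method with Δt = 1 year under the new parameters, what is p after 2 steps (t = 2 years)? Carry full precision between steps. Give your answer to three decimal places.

Observed p* = 9/46 = 0.19565.
Balance c(h−p*) = e gives e = 0.386×(0.774 − 0.19565) = 0.22324.
Starting from p₀ = 0.19565; update p ← p + (dp/dt)·Δt with the new parameters.
step 1: Δp = +0.05984, p = 0.25549
step 2: Δp = +0.06415, p = 0.31964

0.320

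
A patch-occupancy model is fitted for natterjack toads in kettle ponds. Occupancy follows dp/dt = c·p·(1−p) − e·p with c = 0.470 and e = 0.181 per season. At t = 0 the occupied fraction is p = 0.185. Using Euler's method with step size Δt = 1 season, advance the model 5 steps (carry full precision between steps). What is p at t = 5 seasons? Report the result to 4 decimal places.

Update rule: p ← p + [c·p·(1−p) − e·p]·Δt with Δt = 1.
t = 1: p = 0.18500 + (+0.03738) = 0.22238
t = 2: p = 0.22238 + (+0.04102) = 0.26340
t = 3: p = 0.26340 + (+0.04351) = 0.30692
t = 4: p = 0.30692 + (+0.04443) = 0.35134
t = 5: p = 0.35134 + (+0.04352) = 0.39486

0.3949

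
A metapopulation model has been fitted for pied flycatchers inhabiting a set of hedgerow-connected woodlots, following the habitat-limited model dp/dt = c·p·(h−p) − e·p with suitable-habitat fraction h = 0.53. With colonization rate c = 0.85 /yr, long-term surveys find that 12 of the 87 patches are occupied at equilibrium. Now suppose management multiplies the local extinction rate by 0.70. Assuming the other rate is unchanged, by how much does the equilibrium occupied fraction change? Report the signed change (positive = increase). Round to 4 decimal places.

0.1176

Observed p* = 12/87 = 0.13793.
Balance c(h−p*) = e gives e = 0.85×(0.53 − 0.13793) = 0.33326.
New p* = 0.53 − e/c = 0.53 − 0.23328/0.85000 = 0.25555.
Δp* = 0.25555 − 0.13793 = +0.11762.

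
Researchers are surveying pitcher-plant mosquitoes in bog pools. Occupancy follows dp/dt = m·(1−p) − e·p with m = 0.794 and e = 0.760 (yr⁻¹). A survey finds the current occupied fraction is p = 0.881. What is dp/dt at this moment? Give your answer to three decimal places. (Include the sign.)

-0.575

Colonization term: m·(1−p) = 0.794×0.1190 = 0.09449.
Extinction term: e·p = 0.66956.
dp/dt = 0.09449 − 0.66956 = -0.57507.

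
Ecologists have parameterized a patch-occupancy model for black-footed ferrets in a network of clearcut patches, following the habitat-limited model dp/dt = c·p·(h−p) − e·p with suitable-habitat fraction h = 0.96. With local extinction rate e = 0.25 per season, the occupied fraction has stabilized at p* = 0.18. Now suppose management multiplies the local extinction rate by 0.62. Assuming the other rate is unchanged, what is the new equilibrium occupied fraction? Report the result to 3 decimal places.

0.476

Balance c(h−p*) = e gives c = e/(0.96 − 0.18000) = 0.25/0.78000 = 0.32051.
New p* = 0.96 − e/c = 0.96 − 0.15500/0.32051 = 0.47640.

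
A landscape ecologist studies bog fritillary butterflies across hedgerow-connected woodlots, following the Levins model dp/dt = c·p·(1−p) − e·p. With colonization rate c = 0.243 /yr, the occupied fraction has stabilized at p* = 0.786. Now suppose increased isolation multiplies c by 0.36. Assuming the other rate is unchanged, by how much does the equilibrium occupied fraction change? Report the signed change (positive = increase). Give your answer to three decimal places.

-0.380

Balance c(1−p*) = e gives e = 0.243×(1 − 0.78600) = 0.05200.
New p* = 1 − e/c = 1 − 0.05200/0.08748 = 0.40558.
Δp* = 0.40558 − 0.78600 = -0.38042.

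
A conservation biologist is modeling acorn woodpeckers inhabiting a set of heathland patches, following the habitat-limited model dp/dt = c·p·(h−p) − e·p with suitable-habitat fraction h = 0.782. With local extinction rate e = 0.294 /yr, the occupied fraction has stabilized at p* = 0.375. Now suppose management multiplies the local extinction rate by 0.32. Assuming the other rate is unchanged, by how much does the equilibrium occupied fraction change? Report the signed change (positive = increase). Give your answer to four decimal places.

0.2768

Balance c(h−p*) = e gives c = e/(0.782 − 0.37500) = 0.294/0.40700 = 0.72236.
New p* = 0.782 − e/c = 0.782 − 0.09408/0.72236 = 0.65176.
Δp* = 0.65176 − 0.37500 = +0.27676.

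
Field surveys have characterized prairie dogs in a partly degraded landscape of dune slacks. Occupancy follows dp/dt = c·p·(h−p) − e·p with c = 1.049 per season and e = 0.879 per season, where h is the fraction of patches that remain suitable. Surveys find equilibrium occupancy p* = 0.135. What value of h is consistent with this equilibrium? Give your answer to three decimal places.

At equilibrium c(h−p*) = e, so h = p* + e/c.
h = 0.135 + 0.879/1.049 = 0.135 + 0.8379 = 0.9729.

0.973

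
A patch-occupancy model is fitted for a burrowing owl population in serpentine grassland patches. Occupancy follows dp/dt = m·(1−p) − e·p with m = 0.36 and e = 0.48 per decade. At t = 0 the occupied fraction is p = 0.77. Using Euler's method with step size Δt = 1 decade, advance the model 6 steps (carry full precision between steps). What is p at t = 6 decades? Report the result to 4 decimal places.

0.4286

Update rule: p ← p + [m·(1−p) − e·p]·Δt with Δt = 1.
t = 1: p = 0.77000 + (-0.28680) = 0.48320
t = 2: p = 0.48320 + (-0.04589) = 0.43731
t = 3: p = 0.43731 + (-0.00734) = 0.42997
t = 4: p = 0.42997 + (-0.00117) = 0.42880
t = 5: p = 0.42880 + (-0.00019) = 0.42861
t = 6: p = 0.42861 + (-0.00003) = 0.42858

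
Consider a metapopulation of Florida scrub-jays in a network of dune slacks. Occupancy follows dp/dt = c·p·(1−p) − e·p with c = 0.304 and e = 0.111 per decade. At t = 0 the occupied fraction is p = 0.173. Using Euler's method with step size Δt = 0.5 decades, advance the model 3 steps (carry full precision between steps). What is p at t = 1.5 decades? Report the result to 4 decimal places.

0.2109

Update rule: p ← p + [c·p·(1−p) − e·p]·Δt with Δt = 0.5.
step 1: Δp = +0.01215, p = 0.18515
step 2: Δp = +0.01266, p = 0.19780
step 3: Δp = +0.01314, p = 0.21094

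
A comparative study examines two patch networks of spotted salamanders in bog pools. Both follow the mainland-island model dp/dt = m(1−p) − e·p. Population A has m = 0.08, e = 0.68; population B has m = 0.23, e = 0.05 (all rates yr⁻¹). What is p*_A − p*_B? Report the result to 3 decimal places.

A: p*_A = m/(m+e) = 0.08/0.7600 = 0.1053.
B: p*_B = 0.23/0.2800 = 0.8214.
p*_A − p*_B = 0.1053 − 0.8214 = -0.7162.

-0.716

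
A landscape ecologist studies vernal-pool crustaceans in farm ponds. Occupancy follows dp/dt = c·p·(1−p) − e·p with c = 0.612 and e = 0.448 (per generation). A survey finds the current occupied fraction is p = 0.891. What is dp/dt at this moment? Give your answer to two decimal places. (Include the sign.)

Colonization term: c·p·(1−p) = 0.612×0.891×0.1090 = 0.05944.
Extinction term: e·p = 0.39917.
dp/dt = 0.05944 − 0.39917 = -0.33973.

-0.34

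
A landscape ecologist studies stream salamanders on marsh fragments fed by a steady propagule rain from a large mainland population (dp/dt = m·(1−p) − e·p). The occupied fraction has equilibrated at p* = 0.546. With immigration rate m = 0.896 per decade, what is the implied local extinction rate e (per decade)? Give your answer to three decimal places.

0.745

At equilibrium m(1−p*) = e·p*, so e = m(1−p*)/p*.
e = 0.896 × 0.4540 / 0.546 = 0.7450.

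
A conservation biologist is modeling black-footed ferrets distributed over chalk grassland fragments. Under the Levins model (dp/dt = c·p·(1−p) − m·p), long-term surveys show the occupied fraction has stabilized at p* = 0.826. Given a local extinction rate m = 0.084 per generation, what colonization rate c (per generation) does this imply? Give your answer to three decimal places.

0.483

At equilibrium c(1−p*) = m, so c = m/(1−p*).
c = 0.084/(1 − 0.826) = 0.084/0.1740 = 0.4828.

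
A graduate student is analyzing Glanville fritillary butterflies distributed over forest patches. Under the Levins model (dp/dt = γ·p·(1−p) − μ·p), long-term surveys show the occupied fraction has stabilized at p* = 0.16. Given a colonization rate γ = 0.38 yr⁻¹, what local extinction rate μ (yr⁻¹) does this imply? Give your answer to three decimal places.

0.319

At equilibrium γ(1−p*) = μ.
μ = 0.38 × (1 − 0.16) = 0.38 × 0.8400 = 0.3192.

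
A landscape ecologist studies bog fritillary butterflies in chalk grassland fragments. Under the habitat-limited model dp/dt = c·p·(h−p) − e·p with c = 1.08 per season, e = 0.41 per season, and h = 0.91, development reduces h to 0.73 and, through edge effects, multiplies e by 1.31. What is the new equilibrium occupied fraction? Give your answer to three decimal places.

Before: p* = h − e/c = 0.91 − 0.41/1.08 = 0.91 − 0.3796 = 0.5304.
After: c = 1.08, e = 0.5371, h = 0.73; p* = 0.73 − 0.5371/1.08 = 0.2327.

0.233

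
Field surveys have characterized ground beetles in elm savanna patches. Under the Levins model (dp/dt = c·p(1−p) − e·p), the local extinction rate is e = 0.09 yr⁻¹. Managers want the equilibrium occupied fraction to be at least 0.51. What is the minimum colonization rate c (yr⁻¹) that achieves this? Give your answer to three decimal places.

0.184

p* = 1 − e/c ≥ 0.51 requires e/c ≤ 0.4900, i.e. c ≥ e/0.4900.
c_min = 0.09/0.4900 = 0.1837.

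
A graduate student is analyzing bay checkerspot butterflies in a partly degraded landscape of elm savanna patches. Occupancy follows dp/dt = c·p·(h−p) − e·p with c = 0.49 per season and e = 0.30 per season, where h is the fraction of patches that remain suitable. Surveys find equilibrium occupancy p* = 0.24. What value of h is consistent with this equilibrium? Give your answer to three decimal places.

At equilibrium c(h−p*) = e, so h = p* + e/c.
h = 0.24 + 0.30/0.49 = 0.24 + 0.6122 = 0.8522.

0.852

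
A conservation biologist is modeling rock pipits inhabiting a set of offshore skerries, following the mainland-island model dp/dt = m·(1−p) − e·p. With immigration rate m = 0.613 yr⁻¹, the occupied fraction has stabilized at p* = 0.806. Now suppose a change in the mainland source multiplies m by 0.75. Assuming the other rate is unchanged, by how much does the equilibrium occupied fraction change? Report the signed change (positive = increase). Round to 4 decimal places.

-0.0490

Balance m(1−p*) = e·p* gives e = m(1−p*)/p* = 0.613×0.19400/0.80600 = 0.14755.
New p* = m/(m+e) = 0.45975/(0.45975+0.14755) = 0.75704.
Δp* = 0.75704 − 0.80600 = -0.04896.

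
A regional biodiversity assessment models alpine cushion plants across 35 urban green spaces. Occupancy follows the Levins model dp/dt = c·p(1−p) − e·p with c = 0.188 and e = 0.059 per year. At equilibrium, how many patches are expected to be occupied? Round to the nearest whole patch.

p* = 1 − e/c = 1 − 0.059/0.188 = 0.6862.
Expected occupied patches = N × p* = 35 × 0.6862 = 24.02 ≈ 24.

24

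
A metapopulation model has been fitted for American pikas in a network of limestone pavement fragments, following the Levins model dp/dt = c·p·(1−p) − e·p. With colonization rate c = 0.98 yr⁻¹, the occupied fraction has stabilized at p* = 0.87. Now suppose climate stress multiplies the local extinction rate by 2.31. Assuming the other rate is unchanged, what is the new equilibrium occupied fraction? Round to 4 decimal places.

Balance c(1−p*) = e gives e = 0.98×(1 − 0.87000) = 0.12740.
New p* = 1 − e/c = 1 − 0.29429/0.98000 = 0.69970.

0.6997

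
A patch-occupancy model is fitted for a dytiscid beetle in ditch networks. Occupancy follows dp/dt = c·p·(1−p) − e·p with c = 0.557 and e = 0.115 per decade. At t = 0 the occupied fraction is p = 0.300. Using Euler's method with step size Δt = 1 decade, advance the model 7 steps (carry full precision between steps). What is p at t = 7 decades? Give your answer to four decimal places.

Update rule: p ← p + [c·p·(1−p) − e·p]·Δt with Δt = 1.
t = 1: p = 0.30000 + (+0.08247) = 0.38247
t = 2: p = 0.38247 + (+0.08757) = 0.47004
t = 3: p = 0.47004 + (+0.08470) = 0.55474
t = 4: p = 0.55474 + (+0.07379) = 0.62852
t = 5: p = 0.62852 + (+0.05777) = 0.68629
t = 6: p = 0.68629 + (+0.04100) = 0.72729
t = 7: p = 0.72729 + (+0.02684) = 0.75413

0.7541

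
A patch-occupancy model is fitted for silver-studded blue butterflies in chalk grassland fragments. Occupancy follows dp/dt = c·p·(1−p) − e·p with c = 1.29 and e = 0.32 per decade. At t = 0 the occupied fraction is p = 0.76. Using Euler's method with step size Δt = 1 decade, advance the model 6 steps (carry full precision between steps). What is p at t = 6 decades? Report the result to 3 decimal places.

0.752

Update rule: p ← p + [c·p·(1−p) − e·p]·Δt with Δt = 1.
p: 0.76000 → 0.75210  (Δp = -0.00790)
p: 0.75210 → 0.75194  (Δp = -0.00015)
p: 0.75194 → 0.75194  (Δp = -0.00000)
p: 0.75194 → 0.75194  (Δp = -0.00000)
p: 0.75194 → 0.75194  (Δp = -0.00000)
p: 0.75194 → 0.75194  (Δp = -0.00000)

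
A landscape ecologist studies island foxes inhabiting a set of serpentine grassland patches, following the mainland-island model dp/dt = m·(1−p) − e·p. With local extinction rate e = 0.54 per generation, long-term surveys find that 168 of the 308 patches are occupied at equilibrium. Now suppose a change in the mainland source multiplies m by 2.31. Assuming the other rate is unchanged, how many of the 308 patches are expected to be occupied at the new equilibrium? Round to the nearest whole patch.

226

Observed p* = 168/308 = 0.54545.
Balance m(1−p*) = e·p* gives m = e·p*/(1−p*) = 0.54×0.54545/0.45455 = 0.64799.
New p* = m/(m+e) = 1.49686/(1.49686+0.54000) = 0.73489.
Expected occupied = 308 × 0.73489 = 226.35 ≈ 226.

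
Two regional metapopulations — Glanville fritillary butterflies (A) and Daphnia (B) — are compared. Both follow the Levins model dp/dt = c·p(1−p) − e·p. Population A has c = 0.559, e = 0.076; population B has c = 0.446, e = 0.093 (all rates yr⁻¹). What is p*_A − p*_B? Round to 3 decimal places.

A: p*_A = 1 − 0.076/0.559 = 0.8640.
B: p*_B = 1 − 0.093/0.446 = 0.7915.
p*_A − p*_B = 0.8640 − 0.7915 = 0.0726.

0.073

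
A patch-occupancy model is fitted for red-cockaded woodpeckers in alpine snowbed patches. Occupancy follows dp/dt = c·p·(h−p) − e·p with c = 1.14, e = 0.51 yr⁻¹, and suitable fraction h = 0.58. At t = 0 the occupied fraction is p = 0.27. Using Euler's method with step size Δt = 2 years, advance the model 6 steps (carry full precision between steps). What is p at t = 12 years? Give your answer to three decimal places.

Update rule: p ← p + [c·p·(h−p) − e·p]·Δt with Δt = 2.
t = 2: p = 0.27000 + (-0.08456) = 0.18544
t = 4: p = 0.18544 + (-0.02233) = 0.16311
t = 6: p = 0.16311 + (-0.01133) = 0.15178
t = 8: p = 0.15178 + (-0.00662) = 0.14515
t = 10: p = 0.14515 + (-0.00414) = 0.14101
t = 12: p = 0.14101 + (-0.00269) = 0.13831

0.138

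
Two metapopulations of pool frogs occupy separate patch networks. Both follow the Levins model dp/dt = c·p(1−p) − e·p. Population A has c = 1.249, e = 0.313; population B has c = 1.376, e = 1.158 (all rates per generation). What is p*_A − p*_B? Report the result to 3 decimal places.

A: p*_A = 1 − 0.313/1.249 = 0.7494.
B: p*_B = 1 − 1.158/1.376 = 0.1584.
p*_A − p*_B = 0.7494 − 0.1584 = 0.5910.

0.591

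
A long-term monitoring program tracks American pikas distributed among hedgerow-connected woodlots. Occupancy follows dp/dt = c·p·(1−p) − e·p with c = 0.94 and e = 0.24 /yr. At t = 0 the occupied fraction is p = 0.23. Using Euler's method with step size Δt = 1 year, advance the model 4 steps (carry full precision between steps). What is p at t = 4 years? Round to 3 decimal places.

Update rule: p ← p + [c·p·(1−p) − e·p]·Δt with Δt = 1.
step 1: Δp = +0.11127, p = 0.34127
step 2: Δp = +0.12941, p = 0.47069
step 3: Δp = +0.12123, p = 0.59191
step 4: Δp = +0.08500, p = 0.67691

0.677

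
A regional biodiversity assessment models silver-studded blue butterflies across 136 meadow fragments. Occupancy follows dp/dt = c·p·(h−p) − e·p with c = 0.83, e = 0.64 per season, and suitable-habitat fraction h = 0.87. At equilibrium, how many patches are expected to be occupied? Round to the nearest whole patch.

13

p* = h − e/c = 0.87 − 0.7711 = 0.0989.
Expected occupied patches = N × p* = 136 × 0.0989 = 13.45 ≈ 13.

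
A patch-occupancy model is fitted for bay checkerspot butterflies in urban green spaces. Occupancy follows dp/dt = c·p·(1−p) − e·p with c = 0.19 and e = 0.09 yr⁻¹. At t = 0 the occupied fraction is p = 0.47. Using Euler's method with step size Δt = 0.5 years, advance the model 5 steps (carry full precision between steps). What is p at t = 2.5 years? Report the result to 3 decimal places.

0.482

Update rule: p ← p + [c·p·(1−p) − e·p]·Δt with Δt = 0.5.
  1  |  dp/dt·Δt = +0.002514  |  p_1 = 0.472514
  2  |  dp/dt·Δt = +0.002415  |  p_2 = 0.474930
  3  |  dp/dt·Δt = +0.002318  |  p_3 = 0.477248
  4  |  dp/dt·Δt = +0.002225  |  p_4 = 0.479473
  5  |  dp/dt·Δt = +0.002134  |  p_5 = 0.481606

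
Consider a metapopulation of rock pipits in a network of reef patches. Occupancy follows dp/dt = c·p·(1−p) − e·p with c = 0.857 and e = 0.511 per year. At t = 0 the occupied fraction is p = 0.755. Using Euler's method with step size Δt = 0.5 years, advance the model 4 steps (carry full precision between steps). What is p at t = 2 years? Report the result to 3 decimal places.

0.504

Update rule: p ← p + [c·p·(1−p) − e·p]·Δt with Δt = 0.5.
step 1: Δp = -0.11364, p = 0.64136
step 2: Δp = -0.06530, p = 0.57605
step 3: Δp = -0.04254, p = 0.53352
step 4: Δp = -0.02967, p = 0.50385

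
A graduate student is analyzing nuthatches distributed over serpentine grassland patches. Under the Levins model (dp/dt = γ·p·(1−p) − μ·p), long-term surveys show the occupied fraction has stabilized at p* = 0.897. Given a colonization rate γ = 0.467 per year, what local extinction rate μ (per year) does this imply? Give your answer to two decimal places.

0.05

At equilibrium γ(1−p*) = μ.
μ = 0.467 × (1 − 0.897) = 0.467 × 0.1030 = 0.0481.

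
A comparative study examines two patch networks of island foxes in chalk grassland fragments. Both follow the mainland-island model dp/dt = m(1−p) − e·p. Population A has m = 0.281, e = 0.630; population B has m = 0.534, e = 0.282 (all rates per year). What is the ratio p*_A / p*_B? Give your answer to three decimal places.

0.471

A: p*_A = m/(m+e) = 0.281/0.9110 = 0.3085.
B: p*_B = 0.534/0.8160 = 0.6544.
p*_A / p*_B = 0.3085/0.6544 = 0.4713.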